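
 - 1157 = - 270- 887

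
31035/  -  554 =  - 57 + 543/554 = - 56.02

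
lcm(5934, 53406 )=53406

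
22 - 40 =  - 18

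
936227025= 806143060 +130083965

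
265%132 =1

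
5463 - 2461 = 3002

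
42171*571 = 24079641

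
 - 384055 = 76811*( - 5 ) 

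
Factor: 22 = 2^1*11^1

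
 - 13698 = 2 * (-6849 )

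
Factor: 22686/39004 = 2^( - 1 )*3^1*7^ ( -2) * 19^1 =57/98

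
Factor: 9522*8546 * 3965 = 322651922580 = 2^2*3^2*5^1*13^1*23^2*61^1*4273^1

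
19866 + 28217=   48083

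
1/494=1/494 = 0.00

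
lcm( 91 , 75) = 6825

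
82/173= 82/173 = 0.47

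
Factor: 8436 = 2^2*3^1*19^1*37^1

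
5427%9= 0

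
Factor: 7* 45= 315 = 3^2*5^1*7^1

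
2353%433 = 188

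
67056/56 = 8382/7 = 1197.43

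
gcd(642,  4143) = 3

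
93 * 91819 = 8539167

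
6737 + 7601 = 14338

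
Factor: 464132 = 2^2  *19^1*31^1*197^1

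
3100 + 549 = 3649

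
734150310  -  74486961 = 659663349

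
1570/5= 314 = 314.00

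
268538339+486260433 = 754798772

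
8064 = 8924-860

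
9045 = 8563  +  482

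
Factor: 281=281^1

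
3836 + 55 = 3891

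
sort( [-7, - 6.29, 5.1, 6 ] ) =[- 7, - 6.29,5.1,6]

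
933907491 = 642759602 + 291147889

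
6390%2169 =2052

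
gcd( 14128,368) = 16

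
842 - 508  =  334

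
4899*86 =421314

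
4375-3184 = 1191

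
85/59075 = 1/695 = 0.00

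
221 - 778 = - 557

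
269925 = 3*89975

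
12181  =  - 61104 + 73285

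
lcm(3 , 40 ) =120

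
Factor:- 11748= - 2^2*3^1*11^1*89^1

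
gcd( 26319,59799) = 93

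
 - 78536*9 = -706824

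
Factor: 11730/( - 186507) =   -  10/159=- 2^1*3^( - 1 )*5^1 * 53^( - 1) 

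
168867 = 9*18763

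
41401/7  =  5914 + 3/7  =  5914.43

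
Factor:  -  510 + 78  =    -  432 = - 2^4 *3^3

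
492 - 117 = 375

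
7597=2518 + 5079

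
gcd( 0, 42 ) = 42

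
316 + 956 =1272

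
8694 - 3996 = 4698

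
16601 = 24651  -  8050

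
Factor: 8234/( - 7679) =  - 2^1*7^( - 1 )*23^1*179^1*1097^( - 1) 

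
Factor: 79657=79657^1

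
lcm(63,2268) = 2268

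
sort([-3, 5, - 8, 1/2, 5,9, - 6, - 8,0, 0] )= [ - 8, - 8,  -  6,-3 , 0,0, 1/2, 5  ,  5 , 9 ]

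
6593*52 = 342836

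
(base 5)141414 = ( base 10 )5859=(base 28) 7d7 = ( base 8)13343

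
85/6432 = 85/6432 = 0.01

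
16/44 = 4/11 = 0.36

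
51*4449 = 226899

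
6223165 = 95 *65507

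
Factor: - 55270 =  - 2^1*5^1*5527^1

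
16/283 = 16/283 = 0.06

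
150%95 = 55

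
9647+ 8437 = 18084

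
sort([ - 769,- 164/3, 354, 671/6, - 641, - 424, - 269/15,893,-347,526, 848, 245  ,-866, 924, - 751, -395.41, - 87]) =[-866 ,-769,-751,-641, - 424,-395.41,  -  347, - 87, - 164/3,  -  269/15, 671/6, 245,354, 526,  848, 893, 924] 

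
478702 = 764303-285601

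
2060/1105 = 412/221 = 1.86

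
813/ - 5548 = - 813/5548 = - 0.15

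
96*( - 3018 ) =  - 289728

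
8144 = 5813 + 2331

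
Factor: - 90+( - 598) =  - 688 = -2^4*43^1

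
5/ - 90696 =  - 5/90696 = - 0.00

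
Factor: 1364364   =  2^2*3^4*4211^1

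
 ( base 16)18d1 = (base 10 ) 6353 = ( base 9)8638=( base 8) 14321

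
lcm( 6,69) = 138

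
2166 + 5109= 7275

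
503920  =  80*6299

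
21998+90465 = 112463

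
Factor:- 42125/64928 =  - 2^( - 5)  *  5^3* 337^1 * 2029^( - 1)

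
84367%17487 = 14419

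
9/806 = 9/806 = 0.01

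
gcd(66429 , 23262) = 3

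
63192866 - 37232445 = 25960421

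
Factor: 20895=3^1*5^1*7^1 * 199^1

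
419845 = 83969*5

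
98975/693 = 98975/693  =  142.82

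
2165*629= 1361785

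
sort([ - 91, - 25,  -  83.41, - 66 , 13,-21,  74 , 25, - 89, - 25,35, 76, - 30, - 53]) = [ - 91, - 89, - 83.41, - 66, - 53, - 30, - 25,- 25, - 21,13,25 , 35,  74, 76 ]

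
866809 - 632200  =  234609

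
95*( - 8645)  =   - 821275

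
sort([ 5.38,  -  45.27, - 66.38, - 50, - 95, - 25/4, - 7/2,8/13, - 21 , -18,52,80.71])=[ - 95, - 66.38, - 50, - 45.27, - 21, - 18, - 25/4, - 7/2,8/13,5.38, 52,80.71]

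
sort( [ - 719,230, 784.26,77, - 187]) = [-719, - 187, 77,230,784.26] 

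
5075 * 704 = 3572800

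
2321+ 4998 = 7319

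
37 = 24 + 13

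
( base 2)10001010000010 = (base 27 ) C35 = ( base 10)8834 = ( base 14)3310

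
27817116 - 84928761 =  - 57111645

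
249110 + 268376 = 517486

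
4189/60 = 4189/60 = 69.82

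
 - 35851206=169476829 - 205328035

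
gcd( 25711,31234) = 7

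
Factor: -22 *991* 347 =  - 7565294= - 2^1*11^1*347^1*991^1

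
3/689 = 3/689= 0.00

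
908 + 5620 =6528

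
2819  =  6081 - 3262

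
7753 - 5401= 2352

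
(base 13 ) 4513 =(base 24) GI1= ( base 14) 3733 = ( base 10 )9649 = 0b10010110110001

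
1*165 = 165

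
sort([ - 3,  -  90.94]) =[ - 90.94, - 3]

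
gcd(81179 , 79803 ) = 1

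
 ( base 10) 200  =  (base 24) 88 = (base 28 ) 74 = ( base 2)11001000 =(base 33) 62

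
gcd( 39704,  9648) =8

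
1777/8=222 + 1/8 = 222.12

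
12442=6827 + 5615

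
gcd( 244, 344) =4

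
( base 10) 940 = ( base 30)11a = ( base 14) 4b2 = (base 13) 574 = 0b1110101100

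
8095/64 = 8095/64 = 126.48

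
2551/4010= 2551/4010 = 0.64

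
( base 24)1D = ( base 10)37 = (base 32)15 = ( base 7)52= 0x25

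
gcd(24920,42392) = 56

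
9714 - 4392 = 5322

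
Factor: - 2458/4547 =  - 2^1* 1229^1*4547^( - 1 )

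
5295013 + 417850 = 5712863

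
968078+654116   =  1622194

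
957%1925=957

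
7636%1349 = 891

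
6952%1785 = 1597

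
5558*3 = 16674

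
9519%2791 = 1146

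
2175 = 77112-74937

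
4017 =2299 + 1718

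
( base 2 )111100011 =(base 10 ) 483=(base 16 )1e3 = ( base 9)586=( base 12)343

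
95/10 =19/2 = 9.50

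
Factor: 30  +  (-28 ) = 2^1 = 2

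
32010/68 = 470 + 25/34 = 470.74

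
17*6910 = 117470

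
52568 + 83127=135695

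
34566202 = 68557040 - 33990838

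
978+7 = 985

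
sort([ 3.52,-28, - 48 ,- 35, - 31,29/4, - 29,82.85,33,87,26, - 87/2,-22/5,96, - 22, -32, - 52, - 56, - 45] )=[ - 56, - 52,-48,- 45,-87/2 , - 35, - 32, - 31 , - 29,-28, - 22,  -  22/5 , 3.52,29/4,26, 33, 82.85,87, 96]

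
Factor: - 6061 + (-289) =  - 2^1*5^2*127^1 = - 6350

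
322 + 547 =869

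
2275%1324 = 951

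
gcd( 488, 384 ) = 8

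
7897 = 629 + 7268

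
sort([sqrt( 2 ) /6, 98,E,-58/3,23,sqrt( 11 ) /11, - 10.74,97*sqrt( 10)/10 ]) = [ - 58/3, - 10.74,sqrt ( 2 ) /6, sqrt(11) /11, E, 23, 97*sqrt(10)/10 , 98 ] 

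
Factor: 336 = 2^4*3^1*7^1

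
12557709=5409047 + 7148662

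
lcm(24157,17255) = 120785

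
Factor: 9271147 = 691^1*13417^1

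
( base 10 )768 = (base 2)1100000000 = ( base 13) 471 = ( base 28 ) RC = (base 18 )26c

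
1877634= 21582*87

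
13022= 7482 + 5540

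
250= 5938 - 5688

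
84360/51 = 1654+2/17= 1654.12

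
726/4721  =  726/4721 = 0.15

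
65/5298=65/5298 = 0.01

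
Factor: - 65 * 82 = -5330 = -2^1* 5^1  *13^1*41^1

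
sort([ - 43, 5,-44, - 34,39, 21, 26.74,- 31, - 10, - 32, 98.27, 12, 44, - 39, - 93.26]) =[  -  93.26, - 44, - 43, - 39, - 34, - 32, - 31, - 10, 5,12, 21,26.74, 39, 44,98.27] 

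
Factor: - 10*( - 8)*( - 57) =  - 2^4* 3^1*5^1*19^1 = -  4560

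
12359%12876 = 12359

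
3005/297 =10 + 35/297 = 10.12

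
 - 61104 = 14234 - 75338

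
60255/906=20085/302=66.51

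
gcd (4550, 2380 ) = 70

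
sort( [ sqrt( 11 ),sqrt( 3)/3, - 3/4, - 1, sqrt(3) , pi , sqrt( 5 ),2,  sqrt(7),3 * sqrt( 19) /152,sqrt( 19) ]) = [ - 1, - 3/4,  3*sqrt(19)/152,sqrt( 3)/3,sqrt( 3),2, sqrt(5),sqrt( 7) , pi , sqrt( 11 ),  sqrt( 19)] 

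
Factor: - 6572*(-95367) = 626751924 = 2^2 *3^1*31^1*53^1 * 83^1 * 383^1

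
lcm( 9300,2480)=37200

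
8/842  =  4/421 = 0.01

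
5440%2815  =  2625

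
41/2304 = 41/2304 = 0.02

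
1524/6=254  =  254.00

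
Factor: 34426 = 2^1*7^1 * 2459^1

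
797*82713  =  65922261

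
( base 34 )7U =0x10c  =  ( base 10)268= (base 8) 414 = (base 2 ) 100001100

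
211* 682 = 143902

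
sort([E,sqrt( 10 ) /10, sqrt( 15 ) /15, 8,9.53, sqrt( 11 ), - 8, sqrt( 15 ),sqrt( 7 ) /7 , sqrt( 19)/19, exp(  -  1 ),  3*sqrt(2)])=[ - 8,sqrt(19)/19,  sqrt( 15 ) /15, sqrt( 10 ) /10, exp ( - 1 ),sqrt(7) /7, E,  sqrt( 11 ), sqrt( 15), 3*sqrt (2 ),  8, 9.53]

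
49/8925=7/1275  =  0.01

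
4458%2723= 1735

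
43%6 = 1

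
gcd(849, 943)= 1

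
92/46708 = 23/11677 = 0.00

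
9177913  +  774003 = 9951916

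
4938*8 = 39504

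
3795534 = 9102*417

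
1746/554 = 3 + 42/277 = 3.15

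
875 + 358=1233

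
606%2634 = 606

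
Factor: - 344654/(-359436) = 443/462 = 2^( - 1)*3^( - 1) * 7^( - 1)*11^( - 1)*443^1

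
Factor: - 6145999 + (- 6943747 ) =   -  2^1*19^1*61^1*5647^1 = - 13089746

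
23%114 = 23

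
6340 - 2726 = 3614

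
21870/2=10935 =10935.00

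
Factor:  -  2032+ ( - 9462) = - 11494 = - 2^1*7^1*821^1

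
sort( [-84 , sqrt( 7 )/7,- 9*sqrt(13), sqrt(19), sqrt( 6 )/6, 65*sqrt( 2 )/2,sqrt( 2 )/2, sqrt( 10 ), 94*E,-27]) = [ - 84,-9*sqrt( 13) , - 27, sqrt ( 7 ) /7, sqrt(6 )/6, sqrt( 2)/2, sqrt( 10 ),sqrt( 19),65*  sqrt(2)/2, 94*E]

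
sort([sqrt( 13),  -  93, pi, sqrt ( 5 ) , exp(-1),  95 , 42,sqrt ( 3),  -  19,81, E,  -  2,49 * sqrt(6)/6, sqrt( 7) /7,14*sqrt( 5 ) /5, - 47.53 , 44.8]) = [ - 93, - 47.53 , - 19 , - 2,exp ( - 1 ),sqrt( 7 ) /7,sqrt(3) , sqrt( 5) , E,pi,sqrt( 13 ) , 14*sqrt( 5 ) /5,  49*sqrt(6 )/6,42,44.8, 81,  95 ] 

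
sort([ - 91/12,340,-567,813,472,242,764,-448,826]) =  [ - 567, - 448,-91/12,  242,340, 472, 764,  813, 826 ]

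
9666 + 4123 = 13789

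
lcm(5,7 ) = 35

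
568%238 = 92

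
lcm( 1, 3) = 3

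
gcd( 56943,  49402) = 1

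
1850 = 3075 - 1225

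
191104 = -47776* ( - 4)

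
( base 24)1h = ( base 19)23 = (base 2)101001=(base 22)1J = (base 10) 41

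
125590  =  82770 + 42820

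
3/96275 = 3/96275  =  0.00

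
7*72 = 504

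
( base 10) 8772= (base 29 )ACE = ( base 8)21104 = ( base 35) 75m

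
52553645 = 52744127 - 190482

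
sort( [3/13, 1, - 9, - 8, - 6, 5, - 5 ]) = [-9  , - 8, - 6, -5,3/13, 1,  5 ] 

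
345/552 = 5/8 = 0.62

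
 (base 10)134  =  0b10000110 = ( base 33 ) 42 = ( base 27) 4Q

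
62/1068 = 31/534 = 0.06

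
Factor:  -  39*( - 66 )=2^1*3^2*11^1*13^1 = 2574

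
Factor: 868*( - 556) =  - 2^4*7^1*31^1 *139^1 = - 482608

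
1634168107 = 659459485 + 974708622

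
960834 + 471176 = 1432010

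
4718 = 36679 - 31961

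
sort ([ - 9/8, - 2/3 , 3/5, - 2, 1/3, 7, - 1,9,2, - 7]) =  [-7,-2,-9/8 , - 1, - 2/3, 1/3,3/5, 2,7,  9 ]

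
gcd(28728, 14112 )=504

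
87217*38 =3314246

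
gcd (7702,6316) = 2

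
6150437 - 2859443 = 3290994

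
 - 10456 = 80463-90919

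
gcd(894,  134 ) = 2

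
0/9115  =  0= 0.00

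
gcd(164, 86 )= 2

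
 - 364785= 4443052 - 4807837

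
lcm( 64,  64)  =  64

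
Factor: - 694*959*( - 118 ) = 2^2*7^1*59^1 * 137^1*347^1 = 78534428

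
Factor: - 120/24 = - 5^1 = - 5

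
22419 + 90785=113204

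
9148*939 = 8589972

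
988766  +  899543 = 1888309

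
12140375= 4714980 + 7425395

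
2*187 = 374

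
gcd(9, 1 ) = 1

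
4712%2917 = 1795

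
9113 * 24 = 218712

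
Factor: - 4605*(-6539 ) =30112095 = 3^1*5^1*13^1*307^1*503^1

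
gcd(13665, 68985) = 15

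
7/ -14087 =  - 1+14080/14087=-0.00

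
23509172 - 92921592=- 69412420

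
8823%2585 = 1068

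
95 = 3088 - 2993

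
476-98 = 378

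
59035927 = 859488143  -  800452216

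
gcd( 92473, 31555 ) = 1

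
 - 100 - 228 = - 328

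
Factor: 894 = 2^1*3^1*149^1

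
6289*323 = 2031347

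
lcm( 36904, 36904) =36904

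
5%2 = 1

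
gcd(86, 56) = 2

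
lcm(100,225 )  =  900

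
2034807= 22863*89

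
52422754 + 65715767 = 118138521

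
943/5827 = 943/5827 = 0.16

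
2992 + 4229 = 7221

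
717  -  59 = 658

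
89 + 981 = 1070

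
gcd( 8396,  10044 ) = 4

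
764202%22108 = 12530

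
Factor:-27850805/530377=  - 5^1*179^(- 1)*2963^ ( - 1)*5570161^1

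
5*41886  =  209430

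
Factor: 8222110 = 2^1*5^1*13^1*63247^1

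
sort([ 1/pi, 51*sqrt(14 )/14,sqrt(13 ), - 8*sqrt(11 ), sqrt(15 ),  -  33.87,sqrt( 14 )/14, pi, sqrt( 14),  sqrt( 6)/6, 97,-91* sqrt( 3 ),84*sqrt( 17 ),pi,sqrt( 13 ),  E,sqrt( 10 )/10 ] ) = [ - 91*sqrt(3),-33.87, - 8  *sqrt( 11 ), sqrt(14 )/14,  sqrt(10) /10, 1/pi,  sqrt( 6)/6 , E , pi,pi , sqrt( 13),sqrt( 13),sqrt( 14 ),sqrt( 15 ),51 *sqrt( 14)/14,97, 84*sqrt(17) ] 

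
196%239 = 196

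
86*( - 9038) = -777268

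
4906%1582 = 160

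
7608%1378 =718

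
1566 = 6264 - 4698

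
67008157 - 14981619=52026538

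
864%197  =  76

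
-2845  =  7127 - 9972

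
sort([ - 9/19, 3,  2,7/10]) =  [ - 9/19, 7/10,2,3]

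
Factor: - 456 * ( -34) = 2^4* 3^1*17^1*19^1 = 15504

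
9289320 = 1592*5835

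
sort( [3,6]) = [ 3, 6 ] 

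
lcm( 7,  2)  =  14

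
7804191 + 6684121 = 14488312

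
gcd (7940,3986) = 2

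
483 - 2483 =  - 2000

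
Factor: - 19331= - 13^1 * 1487^1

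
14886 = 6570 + 8316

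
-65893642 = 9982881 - 75876523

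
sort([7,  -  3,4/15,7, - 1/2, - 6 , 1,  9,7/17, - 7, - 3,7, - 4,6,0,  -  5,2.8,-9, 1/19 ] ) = [- 9, - 7,-6, - 5, -4, - 3, - 3, - 1/2,0,1/19,  4/15,  7/17,1,2.8 , 6,7,7,7,9]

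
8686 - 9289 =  - 603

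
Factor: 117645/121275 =3^( -1 )*5^( - 1 )* 7^(-2)*23^1*31^1 = 713/735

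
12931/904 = 12931/904  =  14.30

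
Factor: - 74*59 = -4366 = - 2^1*37^1*59^1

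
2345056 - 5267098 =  - 2922042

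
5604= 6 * 934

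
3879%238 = 71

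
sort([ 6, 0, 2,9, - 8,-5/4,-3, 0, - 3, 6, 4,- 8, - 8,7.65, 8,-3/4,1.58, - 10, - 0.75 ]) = [ - 10, - 8, - 8, - 8,  -  3, - 3 ,  -  5/4, - 3/4, - 0.75 , 0,0,1.58, 2, 4 , 6, 6, 7.65, 8,9] 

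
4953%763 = 375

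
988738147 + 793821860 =1782560007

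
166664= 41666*4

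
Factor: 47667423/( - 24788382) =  - 2^( - 1)*43^( - 1)*96079^( - 1 ) * 15889141^1 = - 15889141/8262794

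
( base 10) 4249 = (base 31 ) 4d2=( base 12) 2561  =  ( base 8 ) 10231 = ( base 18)d21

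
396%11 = 0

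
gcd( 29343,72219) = 3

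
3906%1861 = 184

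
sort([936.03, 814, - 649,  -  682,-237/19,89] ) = [-682, - 649, - 237/19,89,814, 936.03 ] 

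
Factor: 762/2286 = 3^(-1 ) = 1/3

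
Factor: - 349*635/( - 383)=5^1*127^1*349^1*383^ (-1 ) = 221615/383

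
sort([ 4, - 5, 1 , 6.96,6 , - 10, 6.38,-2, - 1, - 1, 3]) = [- 10, - 5,-2, - 1,- 1, 1, 3,4,6, 6.38, 6.96 ]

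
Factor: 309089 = 11^1 * 28099^1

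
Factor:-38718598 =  - 2^1*223^1*86813^1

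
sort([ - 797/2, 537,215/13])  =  [  -  797/2,  215/13,537]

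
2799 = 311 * 9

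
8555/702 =8555/702 = 12.19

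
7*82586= 578102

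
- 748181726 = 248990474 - 997172200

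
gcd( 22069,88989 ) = 1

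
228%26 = 20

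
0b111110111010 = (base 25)6B1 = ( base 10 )4026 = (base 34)3GE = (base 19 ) b2h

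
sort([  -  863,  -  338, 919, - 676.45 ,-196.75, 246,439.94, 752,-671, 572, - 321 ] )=[ - 863, - 676.45,-671,  -  338, - 321,  -  196.75, 246, 439.94,  572,  752, 919 ] 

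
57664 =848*68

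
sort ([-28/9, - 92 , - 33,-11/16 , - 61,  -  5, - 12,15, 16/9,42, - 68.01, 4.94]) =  [-92, - 68.01, - 61, - 33, - 12, -5,-28/9, - 11/16,16/9, 4.94, 15,  42 ]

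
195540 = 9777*20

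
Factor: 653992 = 2^3*81749^1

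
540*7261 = 3920940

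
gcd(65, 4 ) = 1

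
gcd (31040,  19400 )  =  3880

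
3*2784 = 8352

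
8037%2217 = 1386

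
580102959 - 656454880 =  - 76351921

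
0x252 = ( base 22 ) 150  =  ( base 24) 10i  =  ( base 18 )1F0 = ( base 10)594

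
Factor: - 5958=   -2^1*3^2 *331^1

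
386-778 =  - 392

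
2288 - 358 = 1930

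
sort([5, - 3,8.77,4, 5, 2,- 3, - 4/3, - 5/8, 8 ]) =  [ - 3, - 3, - 4/3,-5/8, 2,  4, 5,5, 8,8.77] 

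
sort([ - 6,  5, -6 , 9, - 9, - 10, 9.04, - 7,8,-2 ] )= [ - 10, - 9 ,-7,- 6, - 6, - 2,5, 8,9,9.04] 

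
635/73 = 635/73 =8.70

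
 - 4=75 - 79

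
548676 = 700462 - 151786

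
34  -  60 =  - 26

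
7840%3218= 1404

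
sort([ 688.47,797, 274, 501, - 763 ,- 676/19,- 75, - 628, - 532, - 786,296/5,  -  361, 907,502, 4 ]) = [ - 786, - 763, - 628,-532, - 361, - 75,  -  676/19,4, 296/5,274, 501, 502, 688.47, 797,907 ] 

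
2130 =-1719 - -3849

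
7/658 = 1/94  =  0.01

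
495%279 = 216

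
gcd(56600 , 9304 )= 8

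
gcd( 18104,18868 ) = 4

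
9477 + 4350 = 13827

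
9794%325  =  44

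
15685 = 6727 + 8958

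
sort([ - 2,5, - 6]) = [-6,- 2, 5 ] 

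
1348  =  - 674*(-2)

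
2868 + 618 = 3486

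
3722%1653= 416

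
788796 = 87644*9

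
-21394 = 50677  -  72071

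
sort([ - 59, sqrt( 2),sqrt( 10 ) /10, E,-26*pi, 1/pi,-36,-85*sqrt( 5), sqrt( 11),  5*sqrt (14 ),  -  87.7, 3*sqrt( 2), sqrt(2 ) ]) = [ - 85 *sqrt( 5 ),-87.7, - 26*pi , - 59,-36,sqrt(10)/10, 1/pi, sqrt (2),sqrt (2),  E, sqrt (11),  3*sqrt( 2), 5*sqrt( 14 ) ] 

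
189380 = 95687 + 93693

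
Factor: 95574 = 2^1*3^1*17^1 *937^1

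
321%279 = 42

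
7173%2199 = 576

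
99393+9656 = 109049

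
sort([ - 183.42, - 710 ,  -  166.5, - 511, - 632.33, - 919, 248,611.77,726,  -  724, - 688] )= [ - 919, - 724,- 710, - 688, - 632.33, - 511, - 183.42, - 166.5 , 248, 611.77,  726] 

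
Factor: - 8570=-2^1 * 5^1*857^1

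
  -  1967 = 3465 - 5432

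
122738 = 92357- - 30381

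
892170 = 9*99130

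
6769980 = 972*6965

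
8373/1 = 8373 = 8373.00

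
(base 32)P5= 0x325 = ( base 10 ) 805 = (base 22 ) 1ed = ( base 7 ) 2230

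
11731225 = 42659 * 275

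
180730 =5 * 36146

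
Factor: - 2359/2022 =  - 2^(  -  1) * 3^( - 1 )*7^1 = - 7/6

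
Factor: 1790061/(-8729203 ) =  - 255723/1247029  =  -  3^1* 7^(-1 )*13^1*29^( -1)*79^1 * 83^1*6143^(-1)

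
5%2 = 1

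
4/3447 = 4/3447 = 0.00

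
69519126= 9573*7262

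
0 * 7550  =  0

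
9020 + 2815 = 11835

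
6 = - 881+887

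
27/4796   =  27/4796= 0.01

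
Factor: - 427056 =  - 2^4 * 3^1*7^1*31^1 * 41^1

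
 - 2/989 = - 2/989=   -0.00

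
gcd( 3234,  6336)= 66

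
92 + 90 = 182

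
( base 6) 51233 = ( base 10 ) 6789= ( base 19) if6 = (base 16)1a85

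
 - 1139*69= - 78591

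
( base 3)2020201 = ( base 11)1260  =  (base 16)667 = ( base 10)1639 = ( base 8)3147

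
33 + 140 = 173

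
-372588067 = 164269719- 536857786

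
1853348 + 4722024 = 6575372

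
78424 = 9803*8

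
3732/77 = 48 +36/77 = 48.47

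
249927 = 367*681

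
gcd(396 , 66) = 66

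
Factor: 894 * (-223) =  - 199362 = - 2^1*3^1*149^1*223^1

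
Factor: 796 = 2^2 *199^1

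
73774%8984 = 1902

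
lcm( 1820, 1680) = 21840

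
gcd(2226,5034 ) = 6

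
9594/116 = 4797/58 =82.71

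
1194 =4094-2900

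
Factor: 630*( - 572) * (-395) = 142342200 = 2^3 * 3^2*5^2 * 7^1 * 11^1 *13^1*79^1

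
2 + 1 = 3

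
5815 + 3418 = 9233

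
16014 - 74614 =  - 58600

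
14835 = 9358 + 5477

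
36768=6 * 6128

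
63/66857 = 9/9551  =  0.00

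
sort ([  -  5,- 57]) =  [-57, - 5]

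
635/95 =127/19 = 6.68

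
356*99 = 35244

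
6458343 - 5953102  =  505241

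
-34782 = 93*( - 374) 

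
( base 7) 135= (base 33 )29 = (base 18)43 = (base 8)113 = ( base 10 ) 75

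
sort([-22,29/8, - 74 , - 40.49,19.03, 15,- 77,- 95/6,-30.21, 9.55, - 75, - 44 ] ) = [ - 77, - 75,-74,  -  44, - 40.49, - 30.21,  -  22 , - 95/6, 29/8,9.55,15, 19.03 ] 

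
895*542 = 485090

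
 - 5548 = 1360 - 6908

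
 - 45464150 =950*( - 47857)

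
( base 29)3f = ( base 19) 57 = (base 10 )102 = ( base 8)146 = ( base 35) 2W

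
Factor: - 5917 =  - 61^1 *97^1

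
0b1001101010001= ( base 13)2335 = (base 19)dd5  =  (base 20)C75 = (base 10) 4945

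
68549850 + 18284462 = 86834312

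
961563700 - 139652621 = 821911079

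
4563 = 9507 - 4944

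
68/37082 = 34/18541 = 0.00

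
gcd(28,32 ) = 4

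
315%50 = 15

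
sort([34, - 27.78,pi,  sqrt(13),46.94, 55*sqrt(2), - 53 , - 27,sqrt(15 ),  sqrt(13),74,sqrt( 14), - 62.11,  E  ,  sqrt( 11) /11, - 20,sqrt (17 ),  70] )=[ - 62.11, - 53, - 27.78, - 27, - 20,sqrt( 11) /11, E,pi, sqrt( 13),sqrt(13),sqrt(14 ) , sqrt( 15),sqrt(17),34,46.94,  70,74, 55 * sqrt( 2)]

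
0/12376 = 0 = 0.00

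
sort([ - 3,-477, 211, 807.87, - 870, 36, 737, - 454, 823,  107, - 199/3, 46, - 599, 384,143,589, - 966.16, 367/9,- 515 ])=[ -966.16, - 870, - 599,-515, - 477,-454, - 199/3,-3 , 36, 367/9, 46, 107,  143, 211,384, 589,737,807.87, 823]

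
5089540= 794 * 6410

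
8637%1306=801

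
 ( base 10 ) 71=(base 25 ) 2L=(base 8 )107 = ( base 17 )43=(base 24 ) 2N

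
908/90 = 10 + 4/45 = 10.09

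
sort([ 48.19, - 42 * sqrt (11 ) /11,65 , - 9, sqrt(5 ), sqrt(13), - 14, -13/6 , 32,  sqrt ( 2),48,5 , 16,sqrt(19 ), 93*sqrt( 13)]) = [ - 14,-42*sqrt (11)/11,-9, - 13/6, sqrt(2),sqrt( 5 ),sqrt (13),  sqrt (19), 5, 16, 32, 48 , 48.19,65 , 93*sqrt( 13 ) ]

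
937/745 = 937/745 = 1.26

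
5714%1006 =684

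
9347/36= 9347/36= 259.64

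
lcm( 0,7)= 0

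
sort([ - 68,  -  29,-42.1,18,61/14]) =[-68,-42.1, - 29, 61/14, 18]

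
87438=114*767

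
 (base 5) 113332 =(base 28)5ah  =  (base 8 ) 10171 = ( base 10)4217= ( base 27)5L5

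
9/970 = 9/970 = 0.01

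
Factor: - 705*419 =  - 3^1*5^1*47^1*419^1=- 295395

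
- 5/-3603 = 5/3603 = 0.00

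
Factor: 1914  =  2^1*3^1*11^1 * 29^1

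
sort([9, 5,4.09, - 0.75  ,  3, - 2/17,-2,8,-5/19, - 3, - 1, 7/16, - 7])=[ - 7,-3, -2, - 1,-0.75, - 5/19,  -  2/17 , 7/16,3,4.09, 5, 8,9]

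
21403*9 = 192627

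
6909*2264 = 15641976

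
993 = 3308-2315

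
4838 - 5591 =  - 753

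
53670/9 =5963 + 1/3  =  5963.33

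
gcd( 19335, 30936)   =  3867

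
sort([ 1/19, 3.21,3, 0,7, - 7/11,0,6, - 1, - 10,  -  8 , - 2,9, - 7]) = [-10 ,-8,-7,  -  2, - 1, - 7/11,0, 0, 1/19,3,  3.21, 6,7,9] 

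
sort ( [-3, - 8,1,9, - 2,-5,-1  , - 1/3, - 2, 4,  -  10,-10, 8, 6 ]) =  [-10,- 10, - 8,-5, - 3,-2, - 2,- 1, - 1/3 , 1,4, 6, 8, 9 ]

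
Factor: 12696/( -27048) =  - 7^( - 2)*23^1 =- 23/49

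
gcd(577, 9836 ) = 1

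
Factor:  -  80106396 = - 2^2*3^1*103^1*64811^1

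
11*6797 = 74767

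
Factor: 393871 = 393871^1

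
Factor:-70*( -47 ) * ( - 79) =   -  259910 = - 2^1*5^1*7^1*47^1*79^1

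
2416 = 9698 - 7282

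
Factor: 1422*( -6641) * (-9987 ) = 94312254474 = 2^1*3^3*29^1 * 79^1 * 229^1*3329^1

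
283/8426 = 283/8426 = 0.03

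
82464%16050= 2214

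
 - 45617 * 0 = 0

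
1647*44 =72468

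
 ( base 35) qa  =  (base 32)so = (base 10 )920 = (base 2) 1110011000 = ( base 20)260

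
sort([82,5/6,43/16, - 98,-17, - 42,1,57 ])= [ - 98, - 42,  -  17,5/6,1, 43/16,57, 82 ]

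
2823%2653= 170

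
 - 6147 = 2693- 8840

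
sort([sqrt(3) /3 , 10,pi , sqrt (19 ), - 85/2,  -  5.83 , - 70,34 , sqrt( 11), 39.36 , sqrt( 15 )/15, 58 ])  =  [-70, - 85/2,-5.83,sqrt( 15)/15, sqrt( 3 )/3, pi,sqrt(11), sqrt(19 ),10,34,39.36, 58 ]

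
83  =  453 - 370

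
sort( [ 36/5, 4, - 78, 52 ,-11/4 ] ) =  [- 78, -11/4, 4, 36/5 , 52] 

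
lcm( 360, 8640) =8640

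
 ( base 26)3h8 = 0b100110101110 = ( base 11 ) 1953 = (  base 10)2478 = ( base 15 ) B03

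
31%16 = 15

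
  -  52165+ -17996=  - 70161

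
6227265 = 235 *26499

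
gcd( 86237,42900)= 1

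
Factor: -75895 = - 5^1*43^1*353^1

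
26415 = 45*587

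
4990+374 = 5364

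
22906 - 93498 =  - 70592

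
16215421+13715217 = 29930638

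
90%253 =90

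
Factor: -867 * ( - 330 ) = 286110=2^1*3^2*5^1 *11^1 * 17^2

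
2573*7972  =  20511956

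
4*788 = 3152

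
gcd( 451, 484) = 11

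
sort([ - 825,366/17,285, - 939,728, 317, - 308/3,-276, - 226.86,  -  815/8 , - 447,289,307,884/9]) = [ - 939, - 825,  -  447, - 276, - 226.86,-308/3,  -  815/8,366/17, 884/9 , 285,289,  307,317, 728]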